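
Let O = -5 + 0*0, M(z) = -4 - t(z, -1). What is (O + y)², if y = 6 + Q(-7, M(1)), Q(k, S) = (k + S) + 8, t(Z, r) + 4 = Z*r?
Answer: 9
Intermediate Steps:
t(Z, r) = -4 + Z*r
M(z) = z (M(z) = -4 - (-4 + z*(-1)) = -4 - (-4 - z) = -4 + (4 + z) = z)
Q(k, S) = 8 + S + k (Q(k, S) = (S + k) + 8 = 8 + S + k)
O = -5 (O = -5 + 0 = -5)
y = 8 (y = 6 + (8 + 1 - 7) = 6 + 2 = 8)
(O + y)² = (-5 + 8)² = 3² = 9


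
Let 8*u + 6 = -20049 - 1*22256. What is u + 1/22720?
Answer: -120163239/22720 ≈ -5288.9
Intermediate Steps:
u = -42311/8 (u = -3/4 + (-20049 - 1*22256)/8 = -3/4 + (-20049 - 22256)/8 = -3/4 + (1/8)*(-42305) = -3/4 - 42305/8 = -42311/8 ≈ -5288.9)
u + 1/22720 = -42311/8 + 1/22720 = -120163239/22720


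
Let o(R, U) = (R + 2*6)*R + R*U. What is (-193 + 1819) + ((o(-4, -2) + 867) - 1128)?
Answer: 1341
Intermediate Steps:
o(R, U) = R*U + R*(12 + R) (o(R, U) = (R + 12)*R + R*U = (12 + R)*R + R*U = R*(12 + R) + R*U = R*U + R*(12 + R))
(-193 + 1819) + ((o(-4, -2) + 867) - 1128) = (-193 + 1819) + ((-4*(12 - 4 - 2) + 867) - 1128) = 1626 + ((-4*6 + 867) - 1128) = 1626 + ((-24 + 867) - 1128) = 1626 + (843 - 1128) = 1626 - 285 = 1341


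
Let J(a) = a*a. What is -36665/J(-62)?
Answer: -36665/3844 ≈ -9.5382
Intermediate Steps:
J(a) = a²
-36665/J(-62) = -36665/((-62)²) = -36665/3844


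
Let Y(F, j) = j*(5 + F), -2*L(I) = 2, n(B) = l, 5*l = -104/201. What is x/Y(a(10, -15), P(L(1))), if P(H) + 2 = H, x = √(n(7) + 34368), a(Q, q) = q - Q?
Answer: √8678108670/30150 ≈ 3.0898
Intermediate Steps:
l = -104/1005 (l = (-104/201)/5 = (-104*1/201)/5 = (⅕)*(-104/201) = -104/1005 ≈ -0.10348)
n(B) = -104/1005
L(I) = -1 (L(I) = -½*2 = -1)
x = 2*√8678108670/1005 (x = √(-104/1005 + 34368) = √(34539736/1005) = 2*√8678108670/1005 ≈ 185.39)
P(H) = -2 + H
x/Y(a(10, -15), P(L(1))) = (2*√8678108670/1005)/(((-2 - 1)*(5 + (-15 - 1*10)))) = (2*√8678108670/1005)/((-3*(5 + (-15 - 10)))) = (2*√8678108670/1005)/((-3*(5 - 25))) = (2*√8678108670/1005)/((-3*(-20))) = (2*√8678108670/1005)/60 = (2*√8678108670/1005)*(1/60) = √8678108670/30150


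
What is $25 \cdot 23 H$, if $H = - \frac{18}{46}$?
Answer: $-225$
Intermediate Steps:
$H = - \frac{9}{23}$ ($H = \left(-18\right) \frac{1}{46} = - \frac{9}{23} \approx -0.3913$)
$25 \cdot 23 H = 25 \cdot 23 \left(- \frac{9}{23}\right) = 575 \left(- \frac{9}{23}\right) = -225$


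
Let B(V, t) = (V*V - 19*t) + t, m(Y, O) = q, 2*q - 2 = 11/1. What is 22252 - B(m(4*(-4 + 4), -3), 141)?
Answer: 98991/4 ≈ 24748.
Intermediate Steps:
q = 13/2 (q = 1 + (11/1)/2 = 1 + (11*1)/2 = 1 + (1/2)*11 = 1 + 11/2 = 13/2 ≈ 6.5000)
m(Y, O) = 13/2
B(V, t) = V**2 - 18*t (B(V, t) = (V**2 - 19*t) + t = V**2 - 18*t)
22252 - B(m(4*(-4 + 4), -3), 141) = 22252 - ((13/2)**2 - 18*141) = 22252 - (169/4 - 2538) = 22252 - 1*(-9983/4) = 22252 + 9983/4 = 98991/4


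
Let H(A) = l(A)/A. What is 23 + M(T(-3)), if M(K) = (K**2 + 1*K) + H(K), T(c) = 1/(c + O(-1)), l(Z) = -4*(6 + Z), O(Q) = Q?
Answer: 1837/16 ≈ 114.81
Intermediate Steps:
l(Z) = -24 - 4*Z
H(A) = (-24 - 4*A)/A
T(c) = 1/(-1 + c) (T(c) = 1/(c - 1) = 1/(-1 + c))
M(K) = -4 + K + K**2 - 24/K (M(K) = (K**2 + 1*K) + (-4 - 24/K) = (K**2 + K) + (-4 - 24/K) = (K + K**2) + (-4 - 24/K) = -4 + K + K**2 - 24/K)
23 + M(T(-3)) = 23 + (-4 + 1/(-1 - 3) + (1/(-1 - 3))**2 - 24/(1/(-1 - 3))) = 23 + (-4 + 1/(-4) + (1/(-4))**2 - 24/(1/(-4))) = 23 + (-4 - 1/4 + (-1/4)**2 - 24/(-1/4)) = 23 + (-4 - 1/4 + 1/16 - 24*(-4)) = 23 + (-4 - 1/4 + 1/16 + 96) = 23 + 1469/16 = 1837/16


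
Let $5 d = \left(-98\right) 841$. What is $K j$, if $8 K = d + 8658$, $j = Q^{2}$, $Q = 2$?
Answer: $- \frac{19564}{5} \approx -3912.8$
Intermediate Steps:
$d = - \frac{82418}{5}$ ($d = \frac{\left(-98\right) 841}{5} = \frac{1}{5} \left(-82418\right) = - \frac{82418}{5} \approx -16484.0$)
$j = 4$ ($j = 2^{2} = 4$)
$K = - \frac{4891}{5}$ ($K = \frac{- \frac{82418}{5} + 8658}{8} = \frac{1}{8} \left(- \frac{39128}{5}\right) = - \frac{4891}{5} \approx -978.2$)
$K j = \left(- \frac{4891}{5}\right) 4 = - \frac{19564}{5}$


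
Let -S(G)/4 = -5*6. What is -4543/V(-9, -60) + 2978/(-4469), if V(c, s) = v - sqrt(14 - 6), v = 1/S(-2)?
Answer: 299036774/73546333 + 18691200*sqrt(2)/16457 ≈ 1610.3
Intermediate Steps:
S(G) = 120 (S(G) = -(-20)*6 = -4*(-30) = 120)
v = 1/120 ≈ 0.0083333
V(c, s) = 1/120 - 2*sqrt(2) (V(c, s) = 1/120 - sqrt(14 - 6) = 1/120 - sqrt(8) = 1/120 - 2*sqrt(2))
-4543/V(-9, -60) + 2978/(-4469) = -4543/(1/120 - 2*sqrt(2)) + 2978/(-4469) = -4543/(1/120 - 2*sqrt(2)) + 2978*(-1/4469) = -4543/(1/120 - 2*sqrt(2)) - 2978/4469 = -2978/4469 - 4543/(1/120 - 2*sqrt(2))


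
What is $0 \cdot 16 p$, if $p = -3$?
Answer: $0$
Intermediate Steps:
$0 \cdot 16 p = 0 \cdot 16 \left(-3\right) = 0 \left(-3\right) = 0$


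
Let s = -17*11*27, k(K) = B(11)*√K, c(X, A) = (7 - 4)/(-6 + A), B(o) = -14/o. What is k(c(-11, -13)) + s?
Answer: -5049 - 14*I*√57/209 ≈ -5049.0 - 0.50573*I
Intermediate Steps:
c(X, A) = 3/(-6 + A)
k(K) = -14*√K/11 (k(K) = (-14/11)*√K = (-14*1/11)*√K = -14*√K/11)
s = -5049 (s = -187*27 = -5049)
k(c(-11, -13)) + s = -14*√3*(I*√19/19)/11 - 5049 = -14*I*√57/19/11 - 5049 = -14*I*√57/209 - 5049 = -5049 - 14*I*√57/209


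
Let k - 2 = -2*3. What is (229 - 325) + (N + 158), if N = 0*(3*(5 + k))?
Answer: 62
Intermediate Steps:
k = -4 (k = 2 - 2*3 = 2 - 6 = -4)
N = 0 (N = 0*(3*(5 - 4)) = 0*(3*1) = 0*3 = 0)
(229 - 325) + (N + 158) = (229 - 325) + (0 + 158) = -96 + 158 = 62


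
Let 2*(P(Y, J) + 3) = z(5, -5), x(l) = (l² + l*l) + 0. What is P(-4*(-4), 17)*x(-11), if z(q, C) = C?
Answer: -1331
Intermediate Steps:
x(l) = 2*l² (x(l) = (l² + l²) + 0 = 2*l² + 0 = 2*l²)
P(Y, J) = -11/2 (P(Y, J) = -3 + (½)*(-5) = -3 - 5/2 = -11/2)
P(-4*(-4), 17)*x(-11) = -11*(-11)² = -11*121 = -11/2*242 = -1331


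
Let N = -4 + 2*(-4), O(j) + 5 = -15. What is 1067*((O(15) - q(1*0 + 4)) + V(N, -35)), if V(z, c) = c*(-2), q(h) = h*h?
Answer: 36278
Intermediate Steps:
q(h) = h²
O(j) = -20 (O(j) = -5 - 15 = -20)
N = -12 (N = -4 - 8 = -12)
V(z, c) = -2*c
1067*((O(15) - q(1*0 + 4)) + V(N, -35)) = 1067*((-20 - (1*0 + 4)²) - 2*(-35)) = 1067*((-20 - (0 + 4)²) + 70) = 1067*((-20 - 1*4²) + 70) = 1067*((-20 - 1*16) + 70) = 1067*((-20 - 16) + 70) = 1067*(-36 + 70) = 1067*34 = 36278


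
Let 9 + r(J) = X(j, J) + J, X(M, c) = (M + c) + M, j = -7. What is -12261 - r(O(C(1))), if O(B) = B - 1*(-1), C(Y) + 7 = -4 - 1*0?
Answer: -12218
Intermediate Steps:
X(M, c) = c + 2*M
C(Y) = -11 (C(Y) = -7 + (-4 - 1*0) = -7 + (-4 + 0) = -7 - 4 = -11)
O(B) = 1 + B (O(B) = B + 1 = 1 + B)
r(J) = -23 + 2*J (r(J) = -9 + ((J + 2*(-7)) + J) = -9 + ((J - 14) + J) = -9 + ((-14 + J) + J) = -9 + (-14 + 2*J) = -23 + 2*J)
-12261 - r(O(C(1))) = -12261 - (-23 + 2*(1 - 11)) = -12261 - (-23 + 2*(-10)) = -12261 - (-23 - 20) = -12261 - 1*(-43) = -12261 + 43 = -12218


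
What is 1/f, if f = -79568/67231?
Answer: -67231/79568 ≈ -0.84495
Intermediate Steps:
f = -79568/67231 (f = -79568*1/67231 = -79568/67231 ≈ -1.1835)
1/f = 1/(-79568/67231) = -67231/79568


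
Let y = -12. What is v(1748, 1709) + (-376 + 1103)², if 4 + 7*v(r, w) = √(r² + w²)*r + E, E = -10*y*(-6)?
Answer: 3698979/7 + 1748*√5976185/7 ≈ 1.1389e+6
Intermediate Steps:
E = -720 (E = -10*(-12)*(-6) = 120*(-6) = -720)
v(r, w) = -724/7 + r*√(r² + w²)/7 (v(r, w) = -4/7 + (√(r² + w²)*r - 720)/7 = -4/7 + (r*√(r² + w²) - 720)/7 = -4/7 + (-720 + r*√(r² + w²))/7 = -4/7 + (-720/7 + r*√(r² + w²)/7) = -724/7 + r*√(r² + w²)/7)
v(1748, 1709) + (-376 + 1103)² = (-724/7 + (⅐)*1748*√(1748² + 1709²)) + (-376 + 1103)² = (-724/7 + (⅐)*1748*√(3055504 + 2920681)) + 727² = (-724/7 + (⅐)*1748*√5976185) + 528529 = (-724/7 + 1748*√5976185/7) + 528529 = 3698979/7 + 1748*√5976185/7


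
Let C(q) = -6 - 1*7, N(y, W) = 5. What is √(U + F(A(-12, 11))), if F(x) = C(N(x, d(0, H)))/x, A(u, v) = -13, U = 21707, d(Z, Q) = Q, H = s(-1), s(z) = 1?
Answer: 18*√67 ≈ 147.34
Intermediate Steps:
H = 1
C(q) = -13 (C(q) = -6 - 7 = -13)
F(x) = -13/x
√(U + F(A(-12, 11))) = √(21707 - 13/(-13)) = √(21707 - 13*(-1/13)) = √(21707 + 1) = √21708 = 18*√67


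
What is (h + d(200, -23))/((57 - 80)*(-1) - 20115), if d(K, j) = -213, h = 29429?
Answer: -7304/5023 ≈ -1.4541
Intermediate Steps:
(h + d(200, -23))/((57 - 80)*(-1) - 20115) = (29429 - 213)/((57 - 80)*(-1) - 20115) = 29216/(-23*(-1) - 20115) = 29216/(23 - 20115) = 29216/(-20092) = 29216*(-1/20092) = -7304/5023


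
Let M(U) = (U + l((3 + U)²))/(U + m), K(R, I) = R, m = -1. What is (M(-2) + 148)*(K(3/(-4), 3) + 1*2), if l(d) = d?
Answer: 2225/12 ≈ 185.42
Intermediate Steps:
M(U) = (U + (3 + U)²)/(-1 + U) (M(U) = (U + (3 + U)²)/(U - 1) = (U + (3 + U)²)/(-1 + U))
(M(-2) + 148)*(K(3/(-4), 3) + 1*2) = ((-2 + (3 - 2)²)/(-1 - 2) + 148)*(3/(-4) + 1*2) = ((-2 + 1²)/(-3) + 148)*(3*(-¼) + 2) = (-(-2 + 1)/3 + 148)*(-¾ + 2) = (-⅓*(-1) + 148)*(5/4) = (⅓ + 148)*(5/4) = (445/3)*(5/4) = 2225/12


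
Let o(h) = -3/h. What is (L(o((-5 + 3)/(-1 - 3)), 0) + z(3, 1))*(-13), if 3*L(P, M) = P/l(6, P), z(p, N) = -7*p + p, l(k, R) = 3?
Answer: 728/3 ≈ 242.67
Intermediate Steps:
z(p, N) = -6*p
L(P, M) = P/9 (L(P, M) = (P/3)/3 = P/9)
(L(o((-5 + 3)/(-1 - 3)), 0) + z(3, 1))*(-13) = ((-3*(-1 - 3)/(-5 + 3))/9 - 6*3)*(-13) = ((-3/((-2/(-4))))/9 - 18)*(-13) = ((-3/((-2*(-¼))))/9 - 18)*(-13) = ((-3/½)/9 - 18)*(-13) = ((-3*2)/9 - 18)*(-13) = ((⅑)*(-6) - 18)*(-13) = (-⅔ - 18)*(-13) = -56/3*(-13) = 728/3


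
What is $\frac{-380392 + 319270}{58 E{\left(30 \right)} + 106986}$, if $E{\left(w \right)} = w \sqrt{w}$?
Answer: $- \frac{181644397}{315421561} + \frac{2954230 \sqrt{30}}{315421561} \approx -0.52458$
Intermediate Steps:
$E{\left(w \right)} = w^{\frac{3}{2}}$
$\frac{-380392 + 319270}{58 E{\left(30 \right)} + 106986} = \frac{-380392 + 319270}{58 \cdot 30^{\frac{3}{2}} + 106986} = - \frac{61122}{58 \cdot 30 \sqrt{30} + 106986} = - \frac{61122}{1740 \sqrt{30} + 106986} = - \frac{61122}{106986 + 1740 \sqrt{30}}$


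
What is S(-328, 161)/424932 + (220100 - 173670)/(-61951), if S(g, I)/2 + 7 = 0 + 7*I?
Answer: -4897705630/6581240583 ≈ -0.74419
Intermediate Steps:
S(g, I) = -14 + 14*I (S(g, I) = -14 + 2*(0 + 7*I) = -14 + 2*(7*I) = -14 + 14*I)
S(-328, 161)/424932 + (220100 - 173670)/(-61951) = (-14 + 14*161)/424932 + (220100 - 173670)/(-61951) = (-14 + 2254)*(1/424932) + 46430*(-1/61951) = 2240*(1/424932) - 46430/61951 = 560/106233 - 46430/61951 = -4897705630/6581240583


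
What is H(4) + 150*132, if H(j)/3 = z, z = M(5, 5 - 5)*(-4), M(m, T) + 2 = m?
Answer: 19764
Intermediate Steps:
M(m, T) = -2 + m
z = -12 (z = (-2 + 5)*(-4) = 3*(-4) = -12)
H(j) = -36 (H(j) = 3*(-12) = -36)
H(4) + 150*132 = -36 + 150*132 = -36 + 19800 = 19764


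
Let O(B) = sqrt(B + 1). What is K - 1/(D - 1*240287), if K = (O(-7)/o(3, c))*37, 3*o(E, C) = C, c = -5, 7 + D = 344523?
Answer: -1/104229 - 111*I*sqrt(6)/5 ≈ -9.5943e-6 - 54.379*I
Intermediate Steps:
D = 344516 (D = -7 + 344523 = 344516)
o(E, C) = C/3
O(B) = sqrt(1 + B)
K = -111*I*sqrt(6)/5 (K = (sqrt(1 - 7)/(((1/3)*(-5))))*37 = (sqrt(-6)/(-5/3))*37 = -3*I*sqrt(6)/5*37 = -111*I*sqrt(6)/5 ≈ -54.379*I)
K - 1/(D - 1*240287) = -111*I*sqrt(6)/5 - 1/(344516 - 1*240287) = -111*I*sqrt(6)/5 - 1/(344516 - 240287) = -111*I*sqrt(6)/5 - 1/104229 = -1/104229 - 111*I*sqrt(6)/5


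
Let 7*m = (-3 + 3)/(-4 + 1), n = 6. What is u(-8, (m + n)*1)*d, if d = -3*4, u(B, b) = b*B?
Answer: 576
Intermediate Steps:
m = 0 (m = ((-3 + 3)/(-4 + 1))/7 = (0/(-3))/7 = (0*(-1/3))/7 = (1/7)*0 = 0)
u(B, b) = B*b
d = -12
u(-8, (m + n)*1)*d = -8*(0 + 6)*(-12) = -48*(-12) = 576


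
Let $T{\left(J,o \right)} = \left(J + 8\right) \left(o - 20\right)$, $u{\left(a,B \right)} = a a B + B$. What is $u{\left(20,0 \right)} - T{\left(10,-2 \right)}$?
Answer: $396$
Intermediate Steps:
$u{\left(a,B \right)} = B + B a^{2}$ ($u{\left(a,B \right)} = a^{2} B + B = B a^{2} + B = B + B a^{2}$)
$T{\left(J,o \right)} = \left(-20 + o\right) \left(8 + J\right)$ ($T{\left(J,o \right)} = \left(8 + J\right) \left(-20 + o\right) = \left(-20 + o\right) \left(8 + J\right)$)
$u{\left(20,0 \right)} - T{\left(10,-2 \right)} = 0 \left(1 + 20^{2}\right) - \left(-160 - 200 + 8 \left(-2\right) + 10 \left(-2\right)\right) = 0 \left(1 + 400\right) - \left(-160 - 200 - 16 - 20\right) = 0 \cdot 401 - -396 = 0 + 396 = 396$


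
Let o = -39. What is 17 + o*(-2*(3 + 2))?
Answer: 407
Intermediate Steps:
17 + o*(-2*(3 + 2)) = 17 - (-78)*(3 + 2) = 17 - (-78)*5 = 17 - 39*(-10) = 17 + 390 = 407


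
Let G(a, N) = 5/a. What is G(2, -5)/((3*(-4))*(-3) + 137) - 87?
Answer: -30097/346 ≈ -86.986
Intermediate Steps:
G(2, -5)/((3*(-4))*(-3) + 137) - 87 = (5/2)/((3*(-4))*(-3) + 137) - 87 = (5*(½))/(-12*(-3) + 137) - 87 = 5/(2*(36 + 137)) - 87 = (5/2)/173 - 87 = (5/2)*(1/173) - 87 = 5/346 - 87 = -30097/346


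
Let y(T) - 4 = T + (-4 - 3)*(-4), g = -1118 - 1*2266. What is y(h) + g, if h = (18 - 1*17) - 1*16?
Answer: -3367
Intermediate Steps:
g = -3384 (g = -1118 - 2266 = -3384)
h = -15 (h = (18 - 17) - 16 = 1 - 16 = -15)
y(T) = 32 + T (y(T) = 4 + (T + (-4 - 3)*(-4)) = 4 + (T - 7*(-4)) = 4 + (T + 28) = 4 + (28 + T) = 32 + T)
y(h) + g = (32 - 15) - 3384 = 17 - 3384 = -3367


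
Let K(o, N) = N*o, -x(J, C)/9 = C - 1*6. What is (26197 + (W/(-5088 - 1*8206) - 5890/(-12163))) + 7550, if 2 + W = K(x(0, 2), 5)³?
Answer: 2692931121360/80847461 ≈ 33309.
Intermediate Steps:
x(J, C) = 54 - 9*C (x(J, C) = -9*(C - 1*6) = -9*(C - 6) = -9*(-6 + C) = 54 - 9*C)
W = 5831998 (W = -2 + (5*(54 - 9*2))³ = -2 + (5*(54 - 18))³ = -2 + (5*36)³ = -2 + 180³ = -2 + 5832000 = 5831998)
(26197 + (W/(-5088 - 1*8206) - 5890/(-12163))) + 7550 = (26197 + (5831998/(-5088 - 1*8206) - 5890/(-12163))) + 7550 = (26197 + (5831998/(-5088 - 8206) - 5890*(-1/12163))) + 7550 = (26197 + (5831998/(-13294) + 5890/12163)) + 7550 = (26197 + (5831998*(-1/13294) + 5890/12163)) + 7550 = (26197 + (-2915999/6647 + 5890/12163)) + 7550 = (26197 - 35428145007/80847461) + 7550 = 2082532790810/80847461 + 7550 = 2692931121360/80847461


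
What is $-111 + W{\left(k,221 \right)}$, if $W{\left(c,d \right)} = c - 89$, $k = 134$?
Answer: $-66$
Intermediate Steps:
$W{\left(c,d \right)} = -89 + c$
$-111 + W{\left(k,221 \right)} = -111 + \left(-89 + 134\right) = -111 + 45 = -66$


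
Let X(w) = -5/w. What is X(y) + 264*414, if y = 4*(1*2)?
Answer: 874363/8 ≈ 1.0930e+5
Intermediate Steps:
y = 8 (y = 4*2 = 8)
X(y) + 264*414 = -5/8 + 264*414 = -5*1/8 + 109296 = -5/8 + 109296 = 874363/8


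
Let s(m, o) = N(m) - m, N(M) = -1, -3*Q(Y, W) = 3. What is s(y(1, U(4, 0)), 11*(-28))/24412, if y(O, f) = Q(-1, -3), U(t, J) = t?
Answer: 0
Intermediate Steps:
Q(Y, W) = -1 (Q(Y, W) = -⅓*3 = -1)
y(O, f) = -1
s(m, o) = -1 - m
s(y(1, U(4, 0)), 11*(-28))/24412 = (-1 - 1*(-1))/24412 = (-1 + 1)*(1/24412) = 0*(1/24412) = 0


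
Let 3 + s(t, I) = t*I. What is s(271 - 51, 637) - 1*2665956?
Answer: -2525819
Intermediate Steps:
s(t, I) = -3 + I*t (s(t, I) = -3 + t*I = -3 + I*t)
s(271 - 51, 637) - 1*2665956 = (-3 + 637*(271 - 51)) - 1*2665956 = (-3 + 637*220) - 2665956 = (-3 + 140140) - 2665956 = 140137 - 2665956 = -2525819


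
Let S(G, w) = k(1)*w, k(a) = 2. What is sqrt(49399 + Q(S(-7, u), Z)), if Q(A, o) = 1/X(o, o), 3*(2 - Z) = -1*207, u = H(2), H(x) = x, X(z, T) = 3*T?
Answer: 2*sqrt(560295861)/213 ≈ 222.26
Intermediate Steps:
u = 2
S(G, w) = 2*w
Z = 71 (Z = 2 - (-1)*207/3 = 2 - 1/3*(-207) = 2 + 69 = 71)
Q(A, o) = 1/(3*o)
sqrt(49399 + Q(S(-7, u), Z)) = sqrt(49399 + (1/3)/71) = sqrt(49399 + (1/3)*(1/71)) = sqrt(49399 + 1/213) = sqrt(10521988/213) = 2*sqrt(560295861)/213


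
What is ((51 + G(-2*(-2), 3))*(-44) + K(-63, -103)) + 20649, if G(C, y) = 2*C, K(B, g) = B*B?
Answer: 22022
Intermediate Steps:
K(B, g) = B**2
((51 + G(-2*(-2), 3))*(-44) + K(-63, -103)) + 20649 = ((51 + 2*(-2*(-2)))*(-44) + (-63)**2) + 20649 = ((51 + 2*4)*(-44) + 3969) + 20649 = ((51 + 8)*(-44) + 3969) + 20649 = (59*(-44) + 3969) + 20649 = (-2596 + 3969) + 20649 = 1373 + 20649 = 22022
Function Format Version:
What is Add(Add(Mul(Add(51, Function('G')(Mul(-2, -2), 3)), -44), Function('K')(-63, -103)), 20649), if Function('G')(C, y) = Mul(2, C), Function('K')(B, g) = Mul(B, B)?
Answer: 22022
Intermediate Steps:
Function('K')(B, g) = Pow(B, 2)
Add(Add(Mul(Add(51, Function('G')(Mul(-2, -2), 3)), -44), Function('K')(-63, -103)), 20649) = Add(Add(Mul(Add(51, Mul(2, Mul(-2, -2))), -44), Pow(-63, 2)), 20649) = Add(Add(Mul(Add(51, Mul(2, 4)), -44), 3969), 20649) = Add(Add(Mul(Add(51, 8), -44), 3969), 20649) = Add(Add(Mul(59, -44), 3969), 20649) = Add(Add(-2596, 3969), 20649) = Add(1373, 20649) = 22022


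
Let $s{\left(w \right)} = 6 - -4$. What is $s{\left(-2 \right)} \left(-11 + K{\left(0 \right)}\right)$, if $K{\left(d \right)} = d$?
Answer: $-110$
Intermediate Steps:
$s{\left(w \right)} = 10$ ($s{\left(w \right)} = 6 + 4 = 10$)
$s{\left(-2 \right)} \left(-11 + K{\left(0 \right)}\right) = 10 \left(-11 + 0\right) = 10 \left(-11\right) = -110$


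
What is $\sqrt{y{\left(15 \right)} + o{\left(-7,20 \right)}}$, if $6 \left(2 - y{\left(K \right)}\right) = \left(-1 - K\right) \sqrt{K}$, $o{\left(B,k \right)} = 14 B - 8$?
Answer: $\frac{2 \sqrt{-234 + 6 \sqrt{15}}}{3} \approx 9.6784 i$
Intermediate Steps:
$o{\left(B,k \right)} = -8 + 14 B$
$y{\left(K \right)} = 2 - \frac{\sqrt{K} \left(-1 - K\right)}{6}$ ($y{\left(K \right)} = 2 - \frac{\left(-1 - K\right) \sqrt{K}}{6} = 2 - \frac{\sqrt{K} \left(-1 - K\right)}{6}$)
$\sqrt{y{\left(15 \right)} + o{\left(-7,20 \right)}} = \sqrt{\left(2 + \frac{\sqrt{15}}{6} + \frac{15^{\frac{3}{2}}}{6}\right) + \left(-8 + 14 \left(-7\right)\right)} = \sqrt{\left(2 + \frac{\sqrt{15}}{6} + \frac{15 \sqrt{15}}{6}\right) - 106} = \sqrt{\left(2 + \frac{\sqrt{15}}{6} + \frac{5 \sqrt{15}}{2}\right) - 106} = \sqrt{\left(2 + \frac{8 \sqrt{15}}{3}\right) - 106} = \sqrt{-104 + \frac{8 \sqrt{15}}{3}}$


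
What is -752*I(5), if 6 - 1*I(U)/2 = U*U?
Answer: 28576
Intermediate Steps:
I(U) = 12 - 2*U² (I(U) = 12 - 2*U*U = 12 - 2*U²)
-752*I(5) = -752*(12 - 2*5²) = -752*(12 - 2*25) = -752*(12 - 50) = -752*(-38) = 28576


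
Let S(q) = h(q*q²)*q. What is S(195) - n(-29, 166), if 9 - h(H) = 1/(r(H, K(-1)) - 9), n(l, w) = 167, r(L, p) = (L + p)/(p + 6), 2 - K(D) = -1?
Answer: 301915279/190123 ≈ 1588.0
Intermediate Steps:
K(D) = 3 (K(D) = 2 - 1*(-1) = 2 + 1 = 3)
r(L, p) = (L + p)/(6 + p)
h(H) = 9 - 1/(-26/3 + H/9) (h(H) = 9 - 1/((H + 3)/(6 + 3) - 9) = 9 - 1/((3 + H)/9 - 9) = 9 - 1/((⅓ + H/9) - 9) = 9 - 1/(-26/3 + H/9))
S(q) = 9*q*(-79 + q³)/(-78 + q³) (S(q) = (9*(-79 + q*q²)/(-78 + q*q²))*q = (9*(-79 + q³)/(-78 + q³))*q = 9*q*(-79 + q³)/(-78 + q³))
S(195) - n(-29, 166) = 9*195*(-79 + 195³)/(-78 + 195³) - 1*167 = 9*195*(-79 + 7414875)/(-78 + 7414875) - 167 = 9*195*7414796/7414797 - 167 = 9*195*(1/7414797)*7414796 - 167 = 333665820/190123 - 167 = 301915279/190123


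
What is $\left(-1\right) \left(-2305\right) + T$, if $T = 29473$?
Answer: $31778$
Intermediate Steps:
$\left(-1\right) \left(-2305\right) + T = \left(-1\right) \left(-2305\right) + 29473 = 2305 + 29473 = 31778$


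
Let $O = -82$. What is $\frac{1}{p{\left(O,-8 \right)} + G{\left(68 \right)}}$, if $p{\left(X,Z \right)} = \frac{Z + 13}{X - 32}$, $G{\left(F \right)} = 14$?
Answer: $\frac{114}{1591} \approx 0.071653$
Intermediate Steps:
$p{\left(X,Z \right)} = \frac{13 + Z}{-32 + X}$
$\frac{1}{p{\left(O,-8 \right)} + G{\left(68 \right)}} = \frac{1}{\frac{13 - 8}{-32 - 82} + 14} = \frac{1}{\frac{1}{-114} \cdot 5 + 14} = \frac{1}{\left(- \frac{1}{114}\right) 5 + 14} = \frac{1}{- \frac{5}{114} + 14} = \frac{1}{\frac{1591}{114}} = \frac{114}{1591}$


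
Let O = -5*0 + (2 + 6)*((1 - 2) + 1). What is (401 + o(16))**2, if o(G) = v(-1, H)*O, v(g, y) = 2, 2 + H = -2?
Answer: 160801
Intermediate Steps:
H = -4 (H = -2 - 2 = -4)
O = 0 (O = 0 + 8*(-1 + 1) = 0 + 8*0 = 0 + 0 = 0)
o(G) = 0 (o(G) = 2*0 = 0)
(401 + o(16))**2 = (401 + 0)**2 = 401**2 = 160801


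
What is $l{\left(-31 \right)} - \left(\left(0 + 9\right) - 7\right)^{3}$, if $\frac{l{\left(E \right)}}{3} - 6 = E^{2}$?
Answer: $2893$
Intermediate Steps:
$l{\left(E \right)} = 18 + 3 E^{2}$
$l{\left(-31 \right)} - \left(\left(0 + 9\right) - 7\right)^{3} = \left(18 + 3 \left(-31\right)^{2}\right) - \left(\left(0 + 9\right) - 7\right)^{3} = \left(18 + 3 \cdot 961\right) - \left(9 - 7\right)^{3} = \left(18 + 2883\right) - 2^{3} = 2901 - 8 = 2893$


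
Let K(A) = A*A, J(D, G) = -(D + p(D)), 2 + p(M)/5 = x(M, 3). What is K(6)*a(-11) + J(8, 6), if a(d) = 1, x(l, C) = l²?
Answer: -282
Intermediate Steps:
p(M) = -10 + 5*M²
J(D, G) = 10 - D - 5*D² (J(D, G) = -(D + (-10 + 5*D²)) = -(-10 + D + 5*D²) = 10 - D - 5*D²)
K(A) = A²
K(6)*a(-11) + J(8, 6) = 6²*1 + (10 - 1*8 - 5*8²) = 36*1 + (10 - 8 - 5*64) = 36 + (10 - 8 - 320) = 36 - 318 = -282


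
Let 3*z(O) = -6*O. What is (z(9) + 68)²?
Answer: 2500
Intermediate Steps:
z(O) = -2*O (z(O) = (-6*O)/3 = -2*O)
(z(9) + 68)² = (-2*9 + 68)² = (-18 + 68)² = 50² = 2500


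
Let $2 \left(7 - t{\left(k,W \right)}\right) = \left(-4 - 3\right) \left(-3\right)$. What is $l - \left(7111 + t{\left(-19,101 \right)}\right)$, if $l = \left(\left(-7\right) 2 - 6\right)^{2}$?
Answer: $- \frac{13415}{2} \approx -6707.5$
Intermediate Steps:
$t{\left(k,W \right)} = - \frac{7}{2}$ ($t{\left(k,W \right)} = 7 - \frac{\left(-4 - 3\right) \left(-3\right)}{2} = 7 - \frac{\left(-7\right) \left(-3\right)}{2} = 7 - \frac{21}{2} = - \frac{7}{2}$)
$l = 400$ ($l = \left(-14 - 6\right)^{2} = \left(-20\right)^{2} = 400$)
$l - \left(7111 + t{\left(-19,101 \right)}\right) = 400 - \frac{14215}{2} = - \frac{13415}{2}$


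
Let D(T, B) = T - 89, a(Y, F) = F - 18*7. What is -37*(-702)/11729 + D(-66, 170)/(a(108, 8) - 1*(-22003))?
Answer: 3062827/1387509 ≈ 2.2074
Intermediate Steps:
a(Y, F) = -126 + F (a(Y, F) = F - 126 = -126 + F)
D(T, B) = -89 + T
-37*(-702)/11729 + D(-66, 170)/(a(108, 8) - 1*(-22003)) = -37*(-702)/11729 + (-89 - 66)/((-126 + 8) - 1*(-22003)) = 25974*(1/11729) - 155/(-118 + 22003) = 702/317 - 155/21885 = 702/317 - 155*1/21885 = 702/317 - 31/4377 = 3062827/1387509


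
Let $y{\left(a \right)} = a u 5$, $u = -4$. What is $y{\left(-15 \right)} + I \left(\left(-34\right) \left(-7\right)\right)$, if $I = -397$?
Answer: $-94186$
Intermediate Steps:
$y{\left(a \right)} = - 20 a$ ($y{\left(a \right)} = a \left(-4\right) 5 = - 4 a 5 = - 20 a$)
$y{\left(-15 \right)} + I \left(\left(-34\right) \left(-7\right)\right) = \left(-20\right) \left(-15\right) - 397 \left(\left(-34\right) \left(-7\right)\right) = 300 - 94486 = -94186$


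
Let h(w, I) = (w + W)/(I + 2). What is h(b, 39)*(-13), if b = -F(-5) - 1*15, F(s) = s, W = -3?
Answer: 169/41 ≈ 4.1219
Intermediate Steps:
b = -10 (b = -1*(-5) - 1*15 = 5 - 15 = -10)
h(w, I) = (-3 + w)/(2 + I) (h(w, I) = (w - 3)/(I + 2) = (-3 + w)/(2 + I))
h(b, 39)*(-13) = ((-3 - 10)/(2 + 39))*(-13) = (-13/41)*(-13) = ((1/41)*(-13))*(-13) = -13/41*(-13) = 169/41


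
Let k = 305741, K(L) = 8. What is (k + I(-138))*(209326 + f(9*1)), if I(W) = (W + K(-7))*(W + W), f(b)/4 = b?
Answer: 71522455802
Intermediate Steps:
f(b) = 4*b
I(W) = 2*W*(8 + W) (I(W) = (W + 8)*(W + W) = (8 + W)*(2*W) = 2*W*(8 + W))
(k + I(-138))*(209326 + f(9*1)) = (305741 + 2*(-138)*(8 - 138))*(209326 + 4*(9*1)) = (305741 + 2*(-138)*(-130))*(209326 + 4*9) = (305741 + 35880)*(209326 + 36) = 341621*209362 = 71522455802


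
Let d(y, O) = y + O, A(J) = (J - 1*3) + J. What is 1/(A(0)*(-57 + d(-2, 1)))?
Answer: 1/174 ≈ 0.0057471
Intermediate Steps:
A(J) = -3 + 2*J (A(J) = (J - 3) + J = (-3 + J) + J = -3 + 2*J)
d(y, O) = O + y
1/(A(0)*(-57 + d(-2, 1))) = 1/((-3 + 2*0)*(-57 + (1 - 2))) = 1/((-3 + 0)*(-57 - 1)) = 1/(-3*(-58)) = 1/174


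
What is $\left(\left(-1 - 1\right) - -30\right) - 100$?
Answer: $-72$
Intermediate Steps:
$\left(\left(-1 - 1\right) - -30\right) - 100 = \left(-2 + 30\right) - 100 = 28 - 100 = -72$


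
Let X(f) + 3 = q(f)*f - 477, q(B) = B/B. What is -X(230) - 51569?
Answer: -51319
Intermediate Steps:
q(B) = 1
X(f) = -480 + f (X(f) = -3 + (1*f - 477) = -3 + (f - 477) = -3 + (-477 + f) = -480 + f)
-X(230) - 51569 = -(-480 + 230) - 51569 = -1*(-250) - 51569 = 250 - 51569 = -51319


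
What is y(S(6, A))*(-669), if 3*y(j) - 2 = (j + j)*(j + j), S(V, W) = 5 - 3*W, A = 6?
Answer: -151194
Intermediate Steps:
y(j) = ⅔ + 4*j²/3 (y(j) = ⅔ + ((j + j)*(j + j))/3 = ⅔ + ((2*j)*(2*j))/3 = ⅔ + (4*j²)/3 = ⅔ + 4*j²/3)
y(S(6, A))*(-669) = (⅔ + 4*(5 - 3*6)²/3)*(-669) = (⅔ + 4*(5 - 18)²/3)*(-669) = (⅔ + (4/3)*(-13)²)*(-669) = (⅔ + (4/3)*169)*(-669) = (⅔ + 676/3)*(-669) = 226*(-669) = -151194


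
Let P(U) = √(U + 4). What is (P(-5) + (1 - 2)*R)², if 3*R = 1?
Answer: (-1 + 3*I)²/9 ≈ -0.88889 - 0.66667*I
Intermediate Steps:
R = ⅓ (R = (⅓)*1 = ⅓ ≈ 0.33333)
P(U) = √(4 + U)
(P(-5) + (1 - 2)*R)² = (√(4 - 5) + (1 - 2)*(⅓))² = (√(-1) - 1*⅓)² = (I - ⅓)² = (-⅓ + I)²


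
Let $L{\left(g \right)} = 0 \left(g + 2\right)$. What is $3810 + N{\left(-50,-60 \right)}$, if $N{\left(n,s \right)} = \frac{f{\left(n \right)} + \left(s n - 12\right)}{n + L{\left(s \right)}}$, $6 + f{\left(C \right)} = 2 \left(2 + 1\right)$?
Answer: $\frac{93756}{25} \approx 3750.2$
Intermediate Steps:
$L{\left(g \right)} = 0$ ($L{\left(g \right)} = 0 \left(2 + g\right) = 0$)
$f{\left(C \right)} = 0$ ($f{\left(C \right)} = -6 + 2 \left(2 + 1\right) = -6 + 2 \cdot 3 = -6 + 6 = 0$)
$N{\left(n,s \right)} = \frac{-12 + n s}{n}$ ($N{\left(n,s \right)} = \frac{0 + \left(s n - 12\right)}{n + 0} = \frac{0 + \left(n s - 12\right)}{n} = \frac{0 + \left(-12 + n s\right)}{n} = \frac{-12 + n s}{n}$)
$3810 + N{\left(-50,-60 \right)} = 3810 - \left(60 + \frac{12}{-50}\right) = 3810 - \frac{1494}{25} = \frac{93756}{25}$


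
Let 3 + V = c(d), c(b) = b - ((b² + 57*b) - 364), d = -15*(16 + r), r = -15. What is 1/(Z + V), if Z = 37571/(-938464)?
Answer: 938464/915903293 ≈ 0.0010246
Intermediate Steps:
d = -15 (d = -15*(16 - 15) = -15*1 = -15)
c(b) = 364 - b² - 56*b (c(b) = b - (-364 + b² + 57*b) = b + (364 - b² - 57*b) = 364 - b² - 56*b)
Z = -37571/938464 (Z = 37571*(-1/938464) = -37571/938464 ≈ -0.040035)
V = 976 (V = -3 + (364 - 1*(-15)² - 56*(-15)) = -3 + (364 - 1*225 + 840) = -3 + (364 - 225 + 840) = -3 + 979 = 976)
1/(Z + V) = 1/(-37571/938464 + 976) = 1/(915903293/938464) = 938464/915903293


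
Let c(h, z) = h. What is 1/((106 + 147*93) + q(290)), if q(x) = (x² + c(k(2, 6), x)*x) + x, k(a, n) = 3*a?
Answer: 1/99907 ≈ 1.0009e-5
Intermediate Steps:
q(x) = x² + 7*x (q(x) = (x² + (3*2)*x) + x = (x² + 6*x) + x = x² + 7*x)
1/((106 + 147*93) + q(290)) = 1/((106 + 147*93) + 290*(7 + 290)) = 1/((106 + 13671) + 290*297) = 1/(13777 + 86130) = 1/99907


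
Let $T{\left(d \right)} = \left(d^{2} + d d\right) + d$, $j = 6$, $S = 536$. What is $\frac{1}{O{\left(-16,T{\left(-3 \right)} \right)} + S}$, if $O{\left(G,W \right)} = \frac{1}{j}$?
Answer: $\frac{6}{3217} \approx 0.0018651$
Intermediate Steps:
$T{\left(d \right)} = d + 2 d^{2}$ ($T{\left(d \right)} = \left(d^{2} + d^{2}\right) + d = 2 d^{2} + d = d + 2 d^{2}$)
$O{\left(G,W \right)} = \frac{1}{6}$
$\frac{1}{O{\left(-16,T{\left(-3 \right)} \right)} + S} = \frac{1}{\frac{1}{6} + 536} = \frac{1}{\frac{3217}{6}} = \frac{6}{3217}$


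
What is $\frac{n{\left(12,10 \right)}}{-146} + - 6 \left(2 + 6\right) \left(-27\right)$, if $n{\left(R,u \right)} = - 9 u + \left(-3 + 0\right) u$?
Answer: $\frac{94668}{73} \approx 1296.8$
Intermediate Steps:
$n{\left(R,u \right)} = - 12 u$ ($n{\left(R,u \right)} = - 9 u - 3 u = - 12 u$)
$\frac{n{\left(12,10 \right)}}{-146} + - 6 \left(2 + 6\right) \left(-27\right) = \frac{\left(-12\right) 10}{-146} + - 6 \left(2 + 6\right) \left(-27\right) = \left(-120\right) \left(- \frac{1}{146}\right) + \left(-6\right) 8 \left(-27\right) = \frac{60}{73} - -1296 = \frac{60}{73} + 1296 = \frac{94668}{73}$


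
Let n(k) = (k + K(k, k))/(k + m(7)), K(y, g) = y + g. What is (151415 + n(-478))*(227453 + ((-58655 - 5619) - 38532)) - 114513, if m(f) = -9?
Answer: 9191481196902/487 ≈ 1.8874e+10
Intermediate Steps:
K(y, g) = g + y
n(k) = 3*k/(-9 + k) (n(k) = (k + (k + k))/(k - 9) = (k + 2*k)/(-9 + k) = (3*k)/(-9 + k) = 3*k/(-9 + k))
(151415 + n(-478))*(227453 + ((-58655 - 5619) - 38532)) - 114513 = (151415 + 3*(-478)/(-9 - 478))*(227453 + ((-58655 - 5619) - 38532)) - 114513 = (151415 + 3*(-478)/(-487))*(227453 + (-64274 - 38532)) - 114513 = (151415 + 3*(-478)*(-1/487))*(227453 - 102806) - 114513 = (151415 + 1434/487)*124647 - 114513 = (73740539/487)*124647 - 114513 = 9191536964733/487 - 114513 = 9191481196902/487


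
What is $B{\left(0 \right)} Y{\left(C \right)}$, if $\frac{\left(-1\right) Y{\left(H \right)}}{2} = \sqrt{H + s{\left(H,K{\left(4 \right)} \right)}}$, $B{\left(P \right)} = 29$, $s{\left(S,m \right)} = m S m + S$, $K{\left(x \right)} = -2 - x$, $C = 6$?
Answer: $- 116 \sqrt{57} \approx -875.78$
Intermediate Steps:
$s{\left(S,m \right)} = S + S m^{2}$ ($s{\left(S,m \right)} = S m m + S = S m^{2} + S = S + S m^{2}$)
$Y{\left(H \right)} = - 2 \sqrt{38} \sqrt{H}$ ($Y{\left(H \right)} = - 2 \sqrt{H + H \left(1 + \left(-2 - 4\right)^{2}\right)} = - 2 \sqrt{H + H \left(1 + \left(-6\right)^{2}\right)} = - 2 \sqrt{H + H \left(1 + 36\right)} = - 2 \sqrt{H + H 37} = - 2 \sqrt{H + 37 H} = - 2 \sqrt{38 H} = - 2 \sqrt{38} \sqrt{H}$)
$B{\left(0 \right)} Y{\left(C \right)} = 29 \left(- 2 \sqrt{38} \sqrt{6}\right) = 29 \left(- 4 \sqrt{57}\right) = - 116 \sqrt{57}$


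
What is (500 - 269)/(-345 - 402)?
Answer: -77/249 ≈ -0.30924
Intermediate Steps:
(500 - 269)/(-345 - 402) = 231/(-747) = 231*(-1/747) = -77/249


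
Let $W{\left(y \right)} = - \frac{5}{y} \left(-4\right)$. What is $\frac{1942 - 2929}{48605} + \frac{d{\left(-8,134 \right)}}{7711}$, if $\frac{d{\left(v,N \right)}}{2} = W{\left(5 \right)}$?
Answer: $- \frac{7221917}{374793155} \approx -0.019269$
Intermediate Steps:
$W{\left(y \right)} = \frac{20}{y}$
$d{\left(v,N \right)} = 8$ ($d{\left(v,N \right)} = 2 \cdot \frac{20}{5} = 2 \cdot 20 \cdot \frac{1}{5} = 2 \cdot 4 = 8$)
$\frac{1942 - 2929}{48605} + \frac{d{\left(-8,134 \right)}}{7711} = \frac{1942 - 2929}{48605} + \frac{8}{7711} = \left(-987\right) \frac{1}{48605} + 8 \cdot \frac{1}{7711} = - \frac{987}{48605} + \frac{8}{7711} = - \frac{7221917}{374793155}$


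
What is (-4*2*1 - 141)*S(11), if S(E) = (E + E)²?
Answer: -72116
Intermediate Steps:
S(E) = 4*E² (S(E) = (2*E)² = 4*E²)
(-4*2*1 - 141)*S(11) = (-4*2*1 - 141)*(4*11²) = (-8*1 - 141)*(4*121) = (-8 - 141)*484 = -149*484 = -72116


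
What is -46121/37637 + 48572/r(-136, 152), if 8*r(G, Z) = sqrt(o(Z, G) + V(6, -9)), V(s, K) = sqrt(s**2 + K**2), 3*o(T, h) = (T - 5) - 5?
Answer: -46121/37637 + 388576*sqrt(3)/sqrt(142 + 9*sqrt(13)) ≈ 50955.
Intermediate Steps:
o(T, h) = -10/3 + T/3 (o(T, h) = ((T - 5) - 5)/3 = ((-5 + T) - 5)/3 = (-10 + T)/3 = -10/3 + T/3)
V(s, K) = sqrt(K**2 + s**2)
r(G, Z) = sqrt(-10/3 + 3*sqrt(13) + Z/3)/8 (r(G, Z) = sqrt((-10/3 + Z/3) + sqrt((-9)**2 + 6**2))/8 = sqrt((-10/3 + Z/3) + sqrt(81 + 36))/8 = sqrt((-10/3 + Z/3) + sqrt(117))/8 = sqrt((-10/3 + Z/3) + 3*sqrt(13))/8 = sqrt(-10/3 + 3*sqrt(13) + Z/3)/8)
-46121/37637 + 48572/r(-136, 152) = -46121/37637 + 48572/((sqrt(-30 + 3*152 + 27*sqrt(13))/24)) = -46121*1/37637 + 48572/((sqrt(-30 + 456 + 27*sqrt(13))/24)) = -46121/37637 + 48572/((sqrt(426 + 27*sqrt(13))/24)) = -46121/37637 + 48572*(24/sqrt(426 + 27*sqrt(13))) = -46121/37637 + 1165728/sqrt(426 + 27*sqrt(13))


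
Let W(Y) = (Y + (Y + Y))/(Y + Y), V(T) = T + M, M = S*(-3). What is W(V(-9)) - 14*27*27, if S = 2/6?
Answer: -20409/2 ≈ -10205.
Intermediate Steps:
S = ⅓ (S = 2*(⅙) = ⅓ ≈ 0.33333)
M = -1 (M = (⅓)*(-3) = -1)
V(T) = -1 + T (V(T) = T - 1 = -1 + T)
W(Y) = 3/2 (W(Y) = (Y + 2*Y)/((2*Y)) = (3*Y)*(1/(2*Y)) = 3/2)
W(V(-9)) - 14*27*27 = 3/2 - 14*27*27 = 3/2 - 378*27 = 3/2 - 1*10206 = 3/2 - 10206 = -20409/2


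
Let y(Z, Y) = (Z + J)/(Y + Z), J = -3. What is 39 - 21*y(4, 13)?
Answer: 642/17 ≈ 37.765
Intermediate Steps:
y(Z, Y) = (-3 + Z)/(Y + Z) (y(Z, Y) = (Z - 3)/(Y + Z) = (-3 + Z)/(Y + Z))
39 - 21*y(4, 13) = 39 - 21*(-3 + 4)/(13 + 4) = 39 - 21/17 = 642/17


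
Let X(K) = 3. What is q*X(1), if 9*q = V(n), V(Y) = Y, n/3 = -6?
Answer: -6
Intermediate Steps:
n = -18 (n = 3*(-6) = -18)
q = -2 (q = (⅑)*(-18) = -2)
q*X(1) = -2*3 = -6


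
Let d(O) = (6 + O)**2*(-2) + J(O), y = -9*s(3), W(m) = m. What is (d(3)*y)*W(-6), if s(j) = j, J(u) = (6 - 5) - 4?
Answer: -26730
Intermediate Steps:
J(u) = -3 (J(u) = 1 - 4 = -3)
y = -27 (y = -9*3 = -27)
d(O) = -3 - 2*(6 + O)**2 (d(O) = (6 + O)**2*(-2) - 3 = -2*(6 + O)**2 - 3 = -3 - 2*(6 + O)**2)
(d(3)*y)*W(-6) = ((-3 - 2*(6 + 3)**2)*(-27))*(-6) = ((-3 - 2*9**2)*(-27))*(-6) = ((-3 - 2*81)*(-27))*(-6) = ((-3 - 162)*(-27))*(-6) = -165*(-27)*(-6) = 4455*(-6) = -26730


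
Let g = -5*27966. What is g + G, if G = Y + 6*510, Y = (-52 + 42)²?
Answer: -136670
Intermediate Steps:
Y = 100 (Y = (-10)² = 100)
G = 3160 (G = 100 + 6*510 = 100 + 3060 = 3160)
g = -139830
g + G = -139830 + 3160 = -136670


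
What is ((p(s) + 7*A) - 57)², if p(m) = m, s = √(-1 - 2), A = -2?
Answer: (71 - I*√3)² ≈ 5038.0 - 245.95*I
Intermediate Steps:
s = I*√3 (s = √(-3) = I*√3 ≈ 1.732*I)
((p(s) + 7*A) - 57)² = ((I*√3 + 7*(-2)) - 57)² = ((I*√3 - 14) - 57)² = ((-14 + I*√3) - 57)² = (-71 + I*√3)²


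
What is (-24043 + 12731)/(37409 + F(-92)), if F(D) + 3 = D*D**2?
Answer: 5656/370641 ≈ 0.015260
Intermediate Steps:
F(D) = -3 + D**3 (F(D) = -3 + D*D**2 = -3 + D**3)
(-24043 + 12731)/(37409 + F(-92)) = (-24043 + 12731)/(37409 + (-3 + (-92)**3)) = -11312/(37409 + (-3 - 778688)) = -11312/(37409 - 778691) = -11312/(-741282) = -11312*(-1/741282) = 5656/370641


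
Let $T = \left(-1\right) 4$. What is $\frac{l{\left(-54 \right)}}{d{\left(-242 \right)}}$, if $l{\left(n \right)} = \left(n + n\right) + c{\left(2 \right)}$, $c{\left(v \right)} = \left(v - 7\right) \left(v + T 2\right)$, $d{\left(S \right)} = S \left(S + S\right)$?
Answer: $- \frac{39}{58564} \approx -0.00066594$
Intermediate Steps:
$d{\left(S \right)} = 2 S^{2}$ ($d{\left(S \right)} = S 2 S = 2 S^{2}$)
$T = -4$
$c{\left(v \right)} = \left(-8 + v\right) \left(-7 + v\right)$ ($c{\left(v \right)} = \left(v - 7\right) \left(v - 8\right) = \left(-7 + v\right) \left(v - 8\right) = \left(-7 + v\right) \left(-8 + v\right) = \left(-8 + v\right) \left(-7 + v\right)$)
$l{\left(n \right)} = 30 + 2 n$ ($l{\left(n \right)} = \left(n + n\right) + \left(56 + 2^{2} - 30\right) = 2 n + \left(56 + 4 - 30\right) = 2 n + 30 = 30 + 2 n$)
$\frac{l{\left(-54 \right)}}{d{\left(-242 \right)}} = \frac{30 + 2 \left(-54\right)}{2 \left(-242\right)^{2}} = \frac{30 - 108}{2 \cdot 58564} = - \frac{78}{117128} = \left(-78\right) \frac{1}{117128} = - \frac{39}{58564}$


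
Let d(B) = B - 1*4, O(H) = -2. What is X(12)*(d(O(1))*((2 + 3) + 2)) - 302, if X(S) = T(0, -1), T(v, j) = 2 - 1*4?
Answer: -218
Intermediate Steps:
d(B) = -4 + B (d(B) = B - 4 = -4 + B)
T(v, j) = -2 (T(v, j) = 2 - 4 = -2)
X(S) = -2
X(12)*(d(O(1))*((2 + 3) + 2)) - 302 = -2*(-4 - 2)*((2 + 3) + 2) - 302 = -(-12)*(5 + 2) - 302 = -(-12)*7 - 302 = -2*(-42) - 302 = 84 - 302 = -218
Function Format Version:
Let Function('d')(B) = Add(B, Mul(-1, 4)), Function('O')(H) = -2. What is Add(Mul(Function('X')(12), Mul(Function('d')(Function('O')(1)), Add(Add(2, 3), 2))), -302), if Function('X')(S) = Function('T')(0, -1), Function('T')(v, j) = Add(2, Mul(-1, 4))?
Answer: -218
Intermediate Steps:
Function('d')(B) = Add(-4, B) (Function('d')(B) = Add(B, -4) = Add(-4, B))
Function('T')(v, j) = -2 (Function('T')(v, j) = Add(2, -4) = -2)
Function('X')(S) = -2
Add(Mul(Function('X')(12), Mul(Function('d')(Function('O')(1)), Add(Add(2, 3), 2))), -302) = Add(Mul(-2, Mul(Add(-4, -2), Add(Add(2, 3), 2))), -302) = Add(Mul(-2, Mul(-6, Add(5, 2))), -302) = Add(Mul(-2, Mul(-6, 7)), -302) = Add(Mul(-2, -42), -302) = Add(84, -302) = -218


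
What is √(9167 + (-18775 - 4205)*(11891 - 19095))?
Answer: √165557087 ≈ 12867.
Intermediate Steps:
√(9167 + (-18775 - 4205)*(11891 - 19095)) = √(9167 - 22980*(-7204)) = √(9167 + 165547920) = √165557087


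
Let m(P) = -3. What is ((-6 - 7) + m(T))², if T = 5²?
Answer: 256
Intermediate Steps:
T = 25
((-6 - 7) + m(T))² = ((-6 - 7) - 3)² = (-13 - 3)² = (-16)² = 256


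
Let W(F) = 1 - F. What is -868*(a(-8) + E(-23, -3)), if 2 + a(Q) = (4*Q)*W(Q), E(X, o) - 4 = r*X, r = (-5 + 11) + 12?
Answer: 607600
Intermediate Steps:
r = 18 (r = 6 + 12 = 18)
E(X, o) = 4 + 18*X
a(Q) = -2 + 4*Q*(1 - Q) (a(Q) = -2 + (4*Q)*(1 - Q) = -2 + 4*Q*(1 - Q))
-868*(a(-8) + E(-23, -3)) = -868*((-2 - 4*(-8)² + 4*(-8)) + (4 + 18*(-23))) = -868*((-2 - 4*64 - 32) + (4 - 414)) = -868*((-2 - 256 - 32) - 410) = -868*(-290 - 410) = -868*(-700) = 607600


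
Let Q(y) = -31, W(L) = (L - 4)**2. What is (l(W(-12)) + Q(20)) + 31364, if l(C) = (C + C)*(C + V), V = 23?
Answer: 174181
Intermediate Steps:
W(L) = (-4 + L)**2
l(C) = 2*C*(23 + C) (l(C) = (C + C)*(C + 23) = (2*C)*(23 + C) = 2*C*(23 + C))
(l(W(-12)) + Q(20)) + 31364 = (2*(-4 - 12)**2*(23 + (-4 - 12)**2) - 31) + 31364 = (2*(-16)**2*(23 + (-16)**2) - 31) + 31364 = (2*256*(23 + 256) - 31) + 31364 = (2*256*279 - 31) + 31364 = (142848 - 31) + 31364 = 142817 + 31364 = 174181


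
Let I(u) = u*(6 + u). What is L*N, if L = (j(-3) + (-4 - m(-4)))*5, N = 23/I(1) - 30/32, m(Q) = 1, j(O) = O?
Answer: -1315/14 ≈ -93.929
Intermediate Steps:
N = 263/112 (N = 23/((1*(6 + 1))) - 30/32 = 23/((1*7)) - 30*1/32 = 23/7 - 15/16 = 263/112 ≈ 2.3482)
L = -40 (L = (-3 + (-4 - 1*1))*5 = (-3 + (-4 - 1))*5 = (-3 - 5)*5 = -8*5 = -40)
L*N = -40*263/112 = -1315/14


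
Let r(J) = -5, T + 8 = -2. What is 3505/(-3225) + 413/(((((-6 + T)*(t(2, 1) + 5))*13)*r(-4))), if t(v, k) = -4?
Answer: -92531/134160 ≈ -0.68971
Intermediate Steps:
T = -10 (T = -8 - 2 = -10)
3505/(-3225) + 413/(((((-6 + T)*(t(2, 1) + 5))*13)*r(-4))) = 3505/(-3225) + 413/(((((-6 - 10)*(-4 + 5))*13)*(-5))) = 3505*(-1/3225) + 413/(((-16*1*13)*(-5))) = -701/645 + 413/((-16*13*(-5))) = -701/645 + 413/((-208*(-5))) = -701/645 + 413/1040 = -92531/134160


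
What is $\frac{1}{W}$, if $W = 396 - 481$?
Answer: $- \frac{1}{85} \approx -0.011765$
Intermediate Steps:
$W = -85$ ($W = 396 - 481 = -85$)
$\frac{1}{W} = \frac{1}{-85} = - \frac{1}{85}$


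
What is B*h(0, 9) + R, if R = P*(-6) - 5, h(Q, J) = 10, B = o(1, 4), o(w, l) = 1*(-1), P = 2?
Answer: -27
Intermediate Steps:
o(w, l) = -1
B = -1
R = -17 (R = 2*(-6) - 5 = -12 - 5 = -17)
B*h(0, 9) + R = -1*10 - 17 = -10 - 17 = -27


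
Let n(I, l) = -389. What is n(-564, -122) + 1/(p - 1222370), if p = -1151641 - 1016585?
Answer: -1318941845/3390596 ≈ -389.00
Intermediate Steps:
p = -2168226
n(-564, -122) + 1/(p - 1222370) = -389 + 1/(-2168226 - 1222370) = -389 + 1/(-3390596) = -389 - 1/3390596 = -1318941845/3390596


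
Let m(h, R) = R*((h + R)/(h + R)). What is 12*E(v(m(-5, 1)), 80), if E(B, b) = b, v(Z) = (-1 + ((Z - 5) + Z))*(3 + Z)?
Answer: 960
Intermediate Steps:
m(h, R) = R (m(h, R) = R*((R + h)/(R + h)) = R*1 = R)
v(Z) = (-6 + 2*Z)*(3 + Z) (v(Z) = (-1 + ((-5 + Z) + Z))*(3 + Z) = (-1 + (-5 + 2*Z))*(3 + Z) = (-6 + 2*Z)*(3 + Z))
12*E(v(m(-5, 1)), 80) = 12*80 = 960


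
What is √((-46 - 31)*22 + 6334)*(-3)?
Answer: -12*√290 ≈ -204.35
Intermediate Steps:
√((-46 - 31)*22 + 6334)*(-3) = √(-77*22 + 6334)*(-3) = √(-1694 + 6334)*(-3) = √4640*(-3) = (4*√290)*(-3) = -12*√290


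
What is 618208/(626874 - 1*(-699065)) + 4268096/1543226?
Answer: 3306634800576/1023111769607 ≈ 3.2319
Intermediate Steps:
618208/(626874 - 1*(-699065)) + 4268096/1543226 = 618208/(626874 + 699065) + 4268096*(1/1543226) = 618208/1325939 + 2134048/771613 = 3306634800576/1023111769607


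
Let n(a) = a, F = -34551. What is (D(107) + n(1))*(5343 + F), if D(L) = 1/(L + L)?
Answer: -3139860/107 ≈ -29345.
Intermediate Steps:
D(L) = 1/(2*L)
(D(107) + n(1))*(5343 + F) = ((½)/107 + 1)*(5343 - 34551) = ((½)*(1/107) + 1)*(-29208) = (1/214 + 1)*(-29208) = (215/214)*(-29208) = -3139860/107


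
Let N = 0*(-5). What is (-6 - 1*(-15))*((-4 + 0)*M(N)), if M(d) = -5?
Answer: 180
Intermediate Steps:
N = 0
(-6 - 1*(-15))*((-4 + 0)*M(N)) = (-6 - 1*(-15))*((-4 + 0)*(-5)) = (-6 + 15)*(-4*(-5)) = 9*20 = 180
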